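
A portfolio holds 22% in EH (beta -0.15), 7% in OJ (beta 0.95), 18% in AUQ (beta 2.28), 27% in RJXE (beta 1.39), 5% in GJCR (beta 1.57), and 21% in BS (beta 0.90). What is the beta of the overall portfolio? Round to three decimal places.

1.087

β_P = Σ w_i β_i = 0.22×-0.15 + 0.07×0.95 + 0.18×2.28 + 0.27×1.39 + 0.05×1.57 + 0.21×0.90 = 1.0867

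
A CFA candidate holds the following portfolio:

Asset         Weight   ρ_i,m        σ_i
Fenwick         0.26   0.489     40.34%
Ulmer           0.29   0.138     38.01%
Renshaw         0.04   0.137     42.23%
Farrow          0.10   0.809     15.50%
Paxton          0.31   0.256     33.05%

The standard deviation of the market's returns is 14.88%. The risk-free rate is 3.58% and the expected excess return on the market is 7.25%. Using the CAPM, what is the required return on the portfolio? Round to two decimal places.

β_Fenwick = 0.489 × 40.34% / 14.88% = 1.3257
β_Ulmer = 0.138 × 38.01% / 14.88% = 0.3525
β_Renshaw = 0.137 × 42.23% / 14.88% = 0.3888
β_Farrow = 0.809 × 15.50% / 14.88% = 0.8427
β_Paxton = 0.256 × 33.05% / 14.88% = 0.5686
β_P = Σ w_i β_i = 0.26×1.3257 + 0.29×0.3525 + 0.04×0.3888 + 0.10×0.8427 + 0.31×0.5686 = 0.7230
E(R_P) = R_f + β_P × MRP = 3.58% + 0.7230 × 7.25% = 8.82%

8.82%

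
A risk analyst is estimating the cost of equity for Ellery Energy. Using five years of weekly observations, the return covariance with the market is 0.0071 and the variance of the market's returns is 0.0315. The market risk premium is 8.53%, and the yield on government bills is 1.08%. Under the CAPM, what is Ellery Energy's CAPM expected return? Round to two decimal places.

β = Cov(R_i, R_m) / Var(R_m) = 0.0071 / 0.0315 = 0.2254
E(R) = R_f + β × MRP = 1.08% + 0.2254 × 8.53% = 3.00%

3.00%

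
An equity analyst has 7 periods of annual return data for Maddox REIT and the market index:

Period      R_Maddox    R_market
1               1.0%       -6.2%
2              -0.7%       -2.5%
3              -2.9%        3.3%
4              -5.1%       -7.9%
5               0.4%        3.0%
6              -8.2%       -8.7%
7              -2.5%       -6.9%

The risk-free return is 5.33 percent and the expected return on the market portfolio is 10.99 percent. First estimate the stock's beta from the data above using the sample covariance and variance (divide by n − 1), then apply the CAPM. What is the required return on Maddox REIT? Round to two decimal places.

Mean R_i = (1.0 − 0.7 − 2.9 − 5.1 + 0.4 − 8.2 − 2.5) / 7 = -2.5714%
Mean R_m = (-6.2 − 2.5 + 3.3 − 7.9 + 3.0 − 8.7 − 6.9) / 7 = -3.7000%
Σ(R_i − R̄_i)(R_m − R̄_m) = 49.4600  ⇒  Cov = 49.4600 / 6 = 8.2433
Σ(R_m − R̄_m)² = 154.4600  ⇒  Var(R_m) = 154.4600 / 6 = 25.7433
β = Cov / Var(R_m) = 8.2433 / 25.7433 = 0.3202
MRP = 10.99% − 5.33% = 5.66%
E(R) = R_f + β × MRP = 5.33% + 0.3202 × 5.66% = 7.14%

7.14%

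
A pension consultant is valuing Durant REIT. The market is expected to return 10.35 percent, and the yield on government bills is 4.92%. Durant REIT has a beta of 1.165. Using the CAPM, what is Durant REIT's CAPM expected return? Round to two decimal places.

11.25%

Market risk premium = E(R_m) − R_f = 10.35% − 4.92% = 5.43%
E(R) = R_f + β × MRP = 4.92% + 1.165 × 5.43% = 11.25%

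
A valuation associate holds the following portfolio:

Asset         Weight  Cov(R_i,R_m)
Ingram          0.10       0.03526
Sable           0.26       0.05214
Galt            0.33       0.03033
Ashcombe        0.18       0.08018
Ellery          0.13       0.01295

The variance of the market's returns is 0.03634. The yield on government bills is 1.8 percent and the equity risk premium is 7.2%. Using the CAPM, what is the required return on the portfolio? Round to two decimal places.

10.36%

β_Ingram = 0.03526 / 0.03634 = 0.9703
β_Sable = 0.05214 / 0.03634 = 1.4348
β_Galt = 0.03033 / 0.03634 = 0.8346
β_Ashcombe = 0.08018 / 0.03634 = 2.2064
β_Ellery = 0.01295 / 0.03634 = 0.3564
β_P = Σ w_i β_i = 0.10×0.9703 + 0.26×1.4348 + 0.33×0.8346 + 0.18×2.2064 + 0.13×0.3564 = 1.1890
E(R_P) = R_f + β_P × MRP = 1.8% + 1.1890 × 7.2% = 10.36%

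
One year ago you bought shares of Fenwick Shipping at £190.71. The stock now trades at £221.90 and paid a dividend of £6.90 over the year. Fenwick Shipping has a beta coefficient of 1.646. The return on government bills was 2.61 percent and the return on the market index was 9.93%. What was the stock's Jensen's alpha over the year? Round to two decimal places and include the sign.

+5.31%

Realised HPR = (P1 + D1 − P0) / P0 = (221.90 + 6.90 − 190.71) / 190.71 = 38.09 / 190.71 = 19.9727%
MRP = 9.93% − 2.61% = 7.32%
CAPM required = R_f + β·MRP = 2.61% + 1.646 × 7.32% = 14.65872%
α = realised − required = 19.9727% − 14.65872% = +5.31%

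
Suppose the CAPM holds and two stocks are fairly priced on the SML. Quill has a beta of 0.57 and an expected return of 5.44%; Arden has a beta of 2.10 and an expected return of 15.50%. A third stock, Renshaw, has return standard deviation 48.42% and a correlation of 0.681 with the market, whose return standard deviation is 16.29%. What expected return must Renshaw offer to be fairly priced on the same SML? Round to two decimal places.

15.00%

MRP = (15.50% − 5.44%) / (2.10 − 0.57) = 6.5752%
R_f = 5.44% − 0.57 × 6.5752% = 1.6921%
β_Renshaw = ρ·σ_i/σ_m = 0.681 × 48.42 / 16.29 = 2.0242
E(R_Renshaw) = R_f + β × MRP = 1.6921% + 2.0242 × 6.5752% = 15.00%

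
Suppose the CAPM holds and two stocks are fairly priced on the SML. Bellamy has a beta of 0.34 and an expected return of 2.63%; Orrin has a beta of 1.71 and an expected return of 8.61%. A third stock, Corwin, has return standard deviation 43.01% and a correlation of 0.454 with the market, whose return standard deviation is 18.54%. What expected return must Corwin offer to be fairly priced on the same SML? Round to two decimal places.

5.74%

MRP = (8.61% − 2.63%) / (1.71 − 0.34) = 4.3650%
R_f = 2.63% − 0.34 × 4.3650% = 1.1459%
β_Corwin = ρ·σ_i/σ_m = 0.454 × 43.01 / 18.54 = 1.0532
E(R_Corwin) = R_f + β × MRP = 1.1459% + 1.0532 × 4.3650% = 5.74%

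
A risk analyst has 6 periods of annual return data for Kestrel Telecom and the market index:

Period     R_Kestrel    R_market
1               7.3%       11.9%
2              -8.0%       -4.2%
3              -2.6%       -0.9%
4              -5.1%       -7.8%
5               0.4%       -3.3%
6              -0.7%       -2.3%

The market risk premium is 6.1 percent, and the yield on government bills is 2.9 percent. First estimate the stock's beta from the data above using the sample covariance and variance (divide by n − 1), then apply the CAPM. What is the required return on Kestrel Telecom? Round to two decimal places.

Mean R_i = (7.3 − 8.0 − 2.6 − 5.1 + 0.4 − 0.7) / 6 = -1.4500%
Mean R_m = (11.9 − 4.2 − 0.9 − 7.8 − 3.3 − 2.3) / 6 = -1.1000%
Σ(R_i − R̄_i)(R_m − R̄_m) = 153.3100  ⇒  Cov = 153.3100 / 5 = 30.6620
Σ(R_m − R̄_m)² = 229.8200  ⇒  Var(R_m) = 229.8200 / 5 = 45.9640
β = Cov / Var(R_m) = 30.6620 / 45.9640 = 0.6671
E(R) = R_f + β × MRP = 2.9% + 0.6671 × 6.1% = 6.97%

6.97%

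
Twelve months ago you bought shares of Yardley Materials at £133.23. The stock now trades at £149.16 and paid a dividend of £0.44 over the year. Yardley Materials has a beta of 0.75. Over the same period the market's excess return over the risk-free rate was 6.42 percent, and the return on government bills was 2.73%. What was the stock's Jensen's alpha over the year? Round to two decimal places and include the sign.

+4.74%

Realised HPR = (P1 + D1 − P0) / P0 = (149.16 + 0.44 − 133.23) / 133.23 = 16.37 / 133.23 = 12.2870%
CAPM required = R_f + β·MRP = 2.73% + 0.75 × 6.42% = 7.5450%
α = realised − required = 12.2870% − 7.5450% = +4.74%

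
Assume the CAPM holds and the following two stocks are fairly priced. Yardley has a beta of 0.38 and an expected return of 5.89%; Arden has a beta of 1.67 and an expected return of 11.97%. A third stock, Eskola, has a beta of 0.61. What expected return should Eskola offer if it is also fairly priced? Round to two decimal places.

MRP (SML slope) = (11.97% − 5.89%) / (1.67 − 0.38) = 6.08% / 1.29 = 4.7132%
R_f (intercept) = 5.89% − 0.38 × 4.7132% = 4.0990%
E(R_Eskola) = R_f + β × MRP = 4.0990% + 0.61 × 4.7132% = 6.97%

6.97%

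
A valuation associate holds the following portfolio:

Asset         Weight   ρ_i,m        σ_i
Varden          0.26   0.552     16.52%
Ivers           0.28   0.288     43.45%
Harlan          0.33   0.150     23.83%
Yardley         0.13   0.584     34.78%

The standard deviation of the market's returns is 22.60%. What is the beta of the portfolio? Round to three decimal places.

0.429

β_Varden = 0.552 × 16.52% / 22.60% = 0.4035
β_Ivers = 0.288 × 43.45% / 22.60% = 0.5537
β_Harlan = 0.150 × 23.83% / 22.60% = 0.1582
β_Yardley = 0.584 × 34.78% / 22.60% = 0.8987
β_P = Σ w_i β_i = 0.26×0.4035 + 0.28×0.5537 + 0.33×0.1582 + 0.13×0.8987 = 0.4290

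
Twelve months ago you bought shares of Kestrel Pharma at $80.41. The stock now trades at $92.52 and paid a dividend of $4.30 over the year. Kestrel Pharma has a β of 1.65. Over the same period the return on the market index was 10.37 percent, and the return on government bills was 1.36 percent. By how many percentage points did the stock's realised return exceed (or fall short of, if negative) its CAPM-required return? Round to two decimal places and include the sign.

+4.18%

Realised HPR = (P1 + D1 − P0) / P0 = (92.52 + 4.30 − 80.41) / 80.41 = 16.41 / 80.41 = 20.4079%
MRP = 10.37% − 1.36% = 9.01%
CAPM required = R_f + β·MRP = 1.36% + 1.65 × 9.01% = 16.2265%
α = realised − required = 20.4079% − 16.2265% = +4.18%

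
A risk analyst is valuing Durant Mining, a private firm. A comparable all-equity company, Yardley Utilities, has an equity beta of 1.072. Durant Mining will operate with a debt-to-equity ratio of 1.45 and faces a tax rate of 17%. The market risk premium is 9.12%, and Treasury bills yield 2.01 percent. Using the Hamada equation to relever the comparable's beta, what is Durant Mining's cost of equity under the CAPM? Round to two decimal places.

23.55%

β_L = β_U × [1 + (1 − t)(D/E)] = 1.072 × [1 + (1 − 0.17) × 1.45]
    = 1.072 × [1 + 0.83 × 1.45] = 1.072 × 2.2035 = 2.3622
E(R) = R_f + β_L × MRP = 2.01% + 2.3622 × 9.12% = 23.55%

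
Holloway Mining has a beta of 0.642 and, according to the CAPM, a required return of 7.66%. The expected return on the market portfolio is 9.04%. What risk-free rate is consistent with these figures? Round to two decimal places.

E(R) = R_f + β(E(R_m) − R_f) = R_f(1 − β) + β·E(R_m)
7.66% = R_f × (1 − 0.642) + 0.642 × 9.04%
7.66% = R_f × 0.358 + 5.80368%
R_f = (7.66% − 5.80368%) / 0.358 = 5.19%

5.19%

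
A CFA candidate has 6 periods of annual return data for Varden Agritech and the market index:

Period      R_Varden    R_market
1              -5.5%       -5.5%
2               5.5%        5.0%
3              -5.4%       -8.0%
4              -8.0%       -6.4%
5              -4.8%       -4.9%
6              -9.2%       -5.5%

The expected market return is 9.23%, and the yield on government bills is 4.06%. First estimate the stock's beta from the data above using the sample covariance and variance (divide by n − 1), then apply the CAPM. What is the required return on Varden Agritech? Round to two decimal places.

Mean R_i = (-5.5 + 5.5 − 5.4 − 8.0 − 4.8 − 9.2) / 6 = -4.5667%
Mean R_m = (-5.5 + 5.0 − 8.0 − 6.4 − 4.9 − 5.5) / 6 = -4.2167%
Σ(R_i − R̄_i)(R_m − R̄_m) = 110.7333  ⇒  Cov = 110.7333 / 5 = 22.1467
Σ(R_m − R̄_m)² = 107.7883  ⇒  Var(R_m) = 107.7883 / 5 = 21.5577
β = Cov / Var(R_m) = 22.1467 / 21.5577 = 1.0273
MRP = 9.23% − 4.06% = 5.17%
E(R) = R_f + β × MRP = 4.06% + 1.0273 × 5.17% = 9.37%

9.37%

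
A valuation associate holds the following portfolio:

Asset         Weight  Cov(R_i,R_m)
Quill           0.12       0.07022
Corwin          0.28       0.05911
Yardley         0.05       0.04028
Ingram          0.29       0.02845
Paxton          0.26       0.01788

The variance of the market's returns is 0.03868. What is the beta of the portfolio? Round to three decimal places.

1.031

β_Quill = 0.07022 / 0.03868 = 1.8154
β_Corwin = 0.05911 / 0.03868 = 1.5282
β_Yardley = 0.04028 / 0.03868 = 1.0414
β_Ingram = 0.02845 / 0.03868 = 0.7355
β_Paxton = 0.01788 / 0.03868 = 0.4623
β_P = Σ w_i β_i = 0.12×1.8154 + 0.28×1.5282 + 0.05×1.0414 + 0.29×0.7355 + 0.26×0.4623 = 1.0313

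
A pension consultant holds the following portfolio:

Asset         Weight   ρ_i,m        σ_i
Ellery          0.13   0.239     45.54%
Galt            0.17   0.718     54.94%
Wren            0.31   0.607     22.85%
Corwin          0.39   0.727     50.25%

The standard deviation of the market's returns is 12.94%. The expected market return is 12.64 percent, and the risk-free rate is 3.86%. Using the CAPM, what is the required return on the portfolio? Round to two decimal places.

21.95%

β_Ellery = 0.239 × 45.54% / 12.94% = 0.8411
β_Galt = 0.718 × 54.94% / 12.94% = 3.0484
β_Wren = 0.607 × 22.85% / 12.94% = 1.0719
β_Corwin = 0.727 × 50.25% / 12.94% = 2.8232
β_P = Σ w_i β_i = 0.13×0.8411 + 0.17×3.0484 + 0.31×1.0719 + 0.39×2.8232 = 2.0609
MRP = 12.64% − 3.86% = 8.78%
E(R_P) = R_f + β_P × MRP = 3.86% + 2.0609 × 8.78% = 21.95%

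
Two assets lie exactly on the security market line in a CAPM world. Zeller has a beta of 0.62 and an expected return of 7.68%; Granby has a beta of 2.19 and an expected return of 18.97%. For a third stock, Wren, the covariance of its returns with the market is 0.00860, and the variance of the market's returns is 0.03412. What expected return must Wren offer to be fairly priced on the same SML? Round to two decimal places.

MRP = (18.97% − 7.68%) / (2.19 − 0.62) = 7.1911%
R_f = 7.68% − 0.62 × 7.1911% = 3.2215%
β_Wren = Cov / Var(R_m) = 0.00860 / 0.03412 = 0.2521
E(R_Wren) = R_f + β × MRP = 3.2215% + 0.2521 × 7.1911% = 5.03%

5.03%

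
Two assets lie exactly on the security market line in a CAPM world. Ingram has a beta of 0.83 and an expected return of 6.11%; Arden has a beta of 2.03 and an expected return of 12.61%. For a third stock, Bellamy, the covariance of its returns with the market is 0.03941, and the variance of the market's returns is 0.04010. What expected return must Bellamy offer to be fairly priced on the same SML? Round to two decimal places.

MRP = (12.61% − 6.11%) / (2.03 − 0.83) = 5.4167%
R_f = 6.11% − 0.83 × 5.4167% = 1.6141%
β_Bellamy = Cov / Var(R_m) = 0.03941 / 0.04010 = 0.9828
E(R_Bellamy) = R_f + β × MRP = 1.6141% + 0.9828 × 5.4167% = 6.94%

6.94%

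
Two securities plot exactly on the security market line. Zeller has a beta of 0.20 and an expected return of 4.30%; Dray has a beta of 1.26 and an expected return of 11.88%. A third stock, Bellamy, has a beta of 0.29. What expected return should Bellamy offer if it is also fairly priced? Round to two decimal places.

MRP (SML slope) = (11.88% − 4.30%) / (1.26 − 0.20) = 7.58% / 1.06 = 7.1509%
R_f (intercept) = 4.30% − 0.20 × 7.1509% = 2.8698%
E(R_Bellamy) = R_f + β × MRP = 2.8698% + 0.29 × 7.1509% = 4.94%

4.94%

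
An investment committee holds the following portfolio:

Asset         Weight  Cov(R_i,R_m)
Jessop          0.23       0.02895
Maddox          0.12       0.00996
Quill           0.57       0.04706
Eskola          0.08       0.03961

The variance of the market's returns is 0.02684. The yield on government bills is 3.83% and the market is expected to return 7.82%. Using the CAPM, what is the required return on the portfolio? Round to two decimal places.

β_Jessop = 0.02895 / 0.02684 = 1.0786
β_Maddox = 0.00996 / 0.02684 = 0.3711
β_Quill = 0.04706 / 0.02684 = 1.7534
β_Eskola = 0.03961 / 0.02684 = 1.4758
β_P = Σ w_i β_i = 0.23×1.0786 + 0.12×0.3711 + 0.57×1.7534 + 0.08×1.4758 = 1.4101
MRP = 7.82% − 3.83% = 3.99%
E(R_P) = R_f + β_P × MRP = 3.83% + 1.4101 × 3.99% = 9.46%

9.46%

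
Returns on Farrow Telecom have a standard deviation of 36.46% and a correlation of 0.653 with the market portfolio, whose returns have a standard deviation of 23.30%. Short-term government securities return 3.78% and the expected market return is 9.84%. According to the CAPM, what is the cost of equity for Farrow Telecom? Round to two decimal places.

9.97%

β = ρ × σ_i / σ_m = 0.653 × 36.46% / 23.30% = 1.0218
MRP = 9.84% − 3.78% = 6.06%
E(R) = 3.78% + 1.0218 × 6.06% = 9.97%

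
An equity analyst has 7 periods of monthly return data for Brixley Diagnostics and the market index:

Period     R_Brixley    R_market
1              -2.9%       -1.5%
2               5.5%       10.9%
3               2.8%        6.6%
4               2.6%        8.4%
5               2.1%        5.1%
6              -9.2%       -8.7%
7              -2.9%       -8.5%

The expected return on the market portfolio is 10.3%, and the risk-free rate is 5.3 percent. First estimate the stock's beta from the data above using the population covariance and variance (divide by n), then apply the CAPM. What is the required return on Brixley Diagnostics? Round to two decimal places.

8.18%

Mean R_i = (-2.9 + 5.5 + 2.8 + 2.6 + 2.1 − 9.2 − 2.9) / 7 = -0.2857%
Mean R_m = (-1.5 + 10.9 + 6.6 + 8.4 + 5.1 − 8.7 − 8.5) / 7 = 1.7571%
Σ(R_i − R̄_i)(R_m − R̄_m) = 223.5343  ⇒  Cov = 223.5343 / 7 = 31.9335
Σ(R_m − R̄_m)² = 387.5171  ⇒  Var(R_m) = 387.5171 / 7 = 55.3596
β = Cov / Var(R_m) = 31.9335 / 55.3596 = 0.5768
MRP = 10.3% − 5.3% = 5.00%
E(R) = R_f + β × MRP = 5.3% + 0.5768 × 5.0% = 8.18%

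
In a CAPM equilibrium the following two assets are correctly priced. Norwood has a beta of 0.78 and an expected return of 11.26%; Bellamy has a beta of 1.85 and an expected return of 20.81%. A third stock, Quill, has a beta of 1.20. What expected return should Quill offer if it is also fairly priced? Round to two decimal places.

15.01%

MRP (SML slope) = (20.81% − 11.26%) / (1.85 − 0.78) = 9.55% / 1.07 = 8.9252%
R_f (intercept) = 11.26% − 0.78 × 8.9252% = 4.2983%
E(R_Quill) = R_f + β × MRP = 4.2983% + 1.20 × 8.9252% = 15.01%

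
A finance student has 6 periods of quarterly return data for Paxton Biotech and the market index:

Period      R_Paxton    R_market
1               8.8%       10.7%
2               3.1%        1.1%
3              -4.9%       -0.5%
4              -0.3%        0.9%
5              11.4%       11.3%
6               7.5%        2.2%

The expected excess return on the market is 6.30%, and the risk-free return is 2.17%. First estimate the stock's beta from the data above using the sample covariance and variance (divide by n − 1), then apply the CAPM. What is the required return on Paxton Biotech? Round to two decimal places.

Mean R_i = (8.8 + 3.1 − 4.9 − 0.3 + 11.4 + 7.5) / 6 = 4.2667%
Mean R_m = (10.7 + 1.1 − 0.5 + 0.9 + 11.3 + 2.2) / 6 = 4.2833%
Σ(R_i − R̄_i)(R_m − R̄_m) = 135.4167  ⇒  Cov = 135.4167 / 5 = 27.0833
Σ(R_m − R̄_m)² = 139.2083  ⇒  Var(R_m) = 139.2083 / 5 = 27.8417
β = Cov / Var(R_m) = 27.0833 / 27.8417 = 0.9728
E(R) = R_f + β × MRP = 2.17% + 0.9728 × 6.30% = 8.30%

8.30%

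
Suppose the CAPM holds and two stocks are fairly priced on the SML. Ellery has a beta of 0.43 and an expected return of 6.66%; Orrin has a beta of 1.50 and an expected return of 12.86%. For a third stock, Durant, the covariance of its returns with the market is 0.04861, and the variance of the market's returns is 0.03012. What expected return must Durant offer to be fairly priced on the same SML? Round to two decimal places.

13.52%

MRP = (12.86% − 6.66%) / (1.50 − 0.43) = 5.7944%
R_f = 6.66% − 0.43 × 5.7944% = 4.1684%
β_Durant = Cov / Var(R_m) = 0.04861 / 0.03012 = 1.6139
E(R_Durant) = R_f + β × MRP = 4.1684% + 1.6139 × 5.7944% = 13.52%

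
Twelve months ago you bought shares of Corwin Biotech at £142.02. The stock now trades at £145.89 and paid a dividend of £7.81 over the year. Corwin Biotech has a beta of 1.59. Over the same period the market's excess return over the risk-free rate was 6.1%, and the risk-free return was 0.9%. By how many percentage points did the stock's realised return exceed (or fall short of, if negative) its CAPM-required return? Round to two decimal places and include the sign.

-2.37%

Realised HPR = (P1 + D1 − P0) / P0 = (145.89 + 7.81 − 142.02) / 142.02 = 11.68 / 142.02 = 8.2242%
CAPM required = R_f + β·MRP = 0.9% + 1.59 × 6.1% = 10.5990%
α = realised − required = 8.2242% − 10.5990% = -2.37%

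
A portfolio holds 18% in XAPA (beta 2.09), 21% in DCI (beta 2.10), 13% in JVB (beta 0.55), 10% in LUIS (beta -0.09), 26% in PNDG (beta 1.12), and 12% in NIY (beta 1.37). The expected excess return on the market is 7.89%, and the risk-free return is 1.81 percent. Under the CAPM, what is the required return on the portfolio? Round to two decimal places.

12.35%

β_P = Σ w_i β_i = 0.18×2.09 + 0.21×2.10 + 0.13×0.55 + 0.10×-0.09 + 0.26×1.12 + 0.12×1.37 = 1.3353
E(R_P) = R_f + β_P × MRP = 1.81% + 1.3353 × 7.89% = 12.35%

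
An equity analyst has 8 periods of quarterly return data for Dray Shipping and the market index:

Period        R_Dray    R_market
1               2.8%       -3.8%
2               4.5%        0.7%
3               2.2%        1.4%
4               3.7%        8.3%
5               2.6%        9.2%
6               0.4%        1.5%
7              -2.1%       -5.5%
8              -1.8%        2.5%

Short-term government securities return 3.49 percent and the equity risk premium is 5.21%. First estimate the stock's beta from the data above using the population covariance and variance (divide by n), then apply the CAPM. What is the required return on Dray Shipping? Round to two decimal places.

Mean R_i = (2.8 + 4.5 + 2.2 + 3.7 + 2.6 + 0.4 − 2.1 − 1.8) / 8 = 1.5375%
Mean R_m = (-3.8 + 0.7 + 1.4 + 8.3 + 9.2 + 1.5 − 5.5 + 2.5) / 8 = 1.7875%
Σ(R_i − R̄_i)(R_m − R̄_m) = 35.8838  ⇒  Cov = 35.8838 / 8 = 4.4855
Σ(R_m − R̄_m)² = 183.6088  ⇒  Var(R_m) = 183.6088 / 8 = 22.9511
β = Cov / Var(R_m) = 4.4855 / 22.9511 = 0.1954
E(R) = R_f + β × MRP = 3.49% + 0.1954 × 5.21% = 4.51%

4.51%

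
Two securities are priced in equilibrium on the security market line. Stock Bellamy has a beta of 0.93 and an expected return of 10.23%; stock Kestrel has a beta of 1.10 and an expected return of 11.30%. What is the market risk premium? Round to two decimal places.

6.29%

Both satisfy E(R) = R_f + β·MRP, so the slope of the SML is
MRP = (11.30% − 10.23%) / (1.10 − 0.93) = 1.07% / 0.17 = 6.2941%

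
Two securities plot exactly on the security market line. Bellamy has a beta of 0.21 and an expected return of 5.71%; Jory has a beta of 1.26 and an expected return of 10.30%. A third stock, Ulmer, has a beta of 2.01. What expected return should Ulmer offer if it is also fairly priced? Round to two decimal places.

MRP (SML slope) = (10.30% − 5.71%) / (1.26 − 0.21) = 4.59% / 1.05 = 4.3714%
R_f (intercept) = 5.71% − 0.21 × 4.3714% = 4.7920%
E(R_Ulmer) = R_f + β × MRP = 4.7920% + 2.01 × 4.3714% = 13.58%

13.58%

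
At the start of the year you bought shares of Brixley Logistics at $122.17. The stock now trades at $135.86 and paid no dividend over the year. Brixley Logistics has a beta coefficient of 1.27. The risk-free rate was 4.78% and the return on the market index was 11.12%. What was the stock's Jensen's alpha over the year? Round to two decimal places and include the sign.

Realised HPR = (P1 + D1 − P0) / P0 = (135.86 + 0.00 − 122.17) / 122.17 = 13.69 / 122.17 = 11.2057%
MRP = 11.12% − 4.78% = 6.34%
CAPM required = R_f + β·MRP = 4.78% + 1.27 × 6.34% = 12.8318%
α = realised − required = 11.2057% − 12.8318% = -1.63%

-1.63%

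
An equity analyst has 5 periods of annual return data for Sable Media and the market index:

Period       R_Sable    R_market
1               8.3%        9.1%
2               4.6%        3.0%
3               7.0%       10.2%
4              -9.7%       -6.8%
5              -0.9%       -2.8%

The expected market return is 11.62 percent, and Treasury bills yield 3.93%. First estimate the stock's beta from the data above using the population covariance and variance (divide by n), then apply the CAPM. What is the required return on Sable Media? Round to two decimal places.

Mean R_i = (8.3 + 4.6 + 7.0 − 9.7 − 0.9) / 5 = 1.8600%
Mean R_m = (9.1 + 3.0 + 10.2 − 6.8 − 2.8) / 5 = 2.5400%
Σ(R_i − R̄_i)(R_m − R̄_m) = 205.5880  ⇒  Cov = 205.5880 / 5 = 41.1176
Σ(R_m − R̄_m)² = 217.6720  ⇒  Var(R_m) = 217.6720 / 5 = 43.5344
β = Cov / Var(R_m) = 41.1176 / 43.5344 = 0.9445
MRP = 11.62% − 3.93% = 7.69%
E(R) = R_f + β × MRP = 3.93% + 0.9445 × 7.69% = 11.19%

11.19%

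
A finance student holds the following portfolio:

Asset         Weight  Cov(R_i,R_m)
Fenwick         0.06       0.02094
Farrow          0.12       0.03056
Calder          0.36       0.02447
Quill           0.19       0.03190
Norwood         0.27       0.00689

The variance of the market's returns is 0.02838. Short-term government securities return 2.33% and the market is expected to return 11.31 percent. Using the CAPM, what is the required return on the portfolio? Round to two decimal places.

β_Fenwick = 0.02094 / 0.02838 = 0.7378
β_Farrow = 0.03056 / 0.02838 = 1.0768
β_Calder = 0.02447 / 0.02838 = 0.8622
β_Quill = 0.03190 / 0.02838 = 1.1240
β_Norwood = 0.00689 / 0.02838 = 0.2428
β_P = Σ w_i β_i = 0.06×0.7378 + 0.12×1.0768 + 0.36×0.8622 + 0.19×1.1240 + 0.27×0.2428 = 0.7630
MRP = 11.31% − 2.33% = 8.98%
E(R_P) = R_f + β_P × MRP = 2.33% + 0.7630 × 8.98% = 9.18%

9.18%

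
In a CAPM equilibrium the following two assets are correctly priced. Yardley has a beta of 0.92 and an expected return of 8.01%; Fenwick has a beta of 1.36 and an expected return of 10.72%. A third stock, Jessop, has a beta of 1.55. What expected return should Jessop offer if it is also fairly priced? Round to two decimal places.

11.89%

MRP (SML slope) = (10.72% − 8.01%) / (1.36 − 0.92) = 2.71% / 0.44 = 6.1591%
R_f (intercept) = 8.01% − 0.92 × 6.1591% = 2.3436%
E(R_Jessop) = R_f + β × MRP = 2.3436% + 1.55 × 6.1591% = 11.89%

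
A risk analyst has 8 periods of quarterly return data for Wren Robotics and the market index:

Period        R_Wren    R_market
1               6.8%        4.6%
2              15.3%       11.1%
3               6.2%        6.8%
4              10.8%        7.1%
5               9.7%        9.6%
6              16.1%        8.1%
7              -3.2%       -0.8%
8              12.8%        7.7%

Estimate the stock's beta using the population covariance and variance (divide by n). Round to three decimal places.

1.528

Mean R_i = (6.8 + 15.3 + 6.2 + 10.8 + 9.7 + 16.1 − 3.2 + 12.8) / 8 = 9.3125%
Mean R_m = (4.6 + 11.1 + 6.8 + 7.1 + 9.6 + 8.1 − 0.8 + 7.7) / 8 = 6.7750%
Σ(R_i − R̄_i)(R_m − R̄_m) = 139.8625  ⇒  Cov = 139.8625 / 8 = 17.4828
Σ(R_m − R̄_m)² = 91.5150  ⇒  Var(R_m) = 91.5150 / 8 = 11.4394
β = Cov / Var(R_m) = 17.4828 / 11.4394 = 1.5283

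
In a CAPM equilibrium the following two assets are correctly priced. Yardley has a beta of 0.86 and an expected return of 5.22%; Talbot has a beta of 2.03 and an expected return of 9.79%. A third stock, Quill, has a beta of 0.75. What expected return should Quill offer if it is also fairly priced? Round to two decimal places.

MRP (SML slope) = (9.79% − 5.22%) / (2.03 − 0.86) = 4.57% / 1.17 = 3.9060%
R_f (intercept) = 5.22% − 0.86 × 3.9060% = 1.8608%
E(R_Quill) = R_f + β × MRP = 1.8608% + 0.75 × 3.9060% = 4.79%

4.79%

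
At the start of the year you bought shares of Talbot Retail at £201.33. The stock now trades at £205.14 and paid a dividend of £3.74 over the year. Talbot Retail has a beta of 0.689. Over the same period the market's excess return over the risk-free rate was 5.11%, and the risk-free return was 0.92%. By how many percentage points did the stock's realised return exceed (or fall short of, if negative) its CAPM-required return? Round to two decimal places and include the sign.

-0.69%

Realised HPR = (P1 + D1 − P0) / P0 = (205.14 + 3.74 − 201.33) / 201.33 = 7.55 / 201.33 = 3.7501%
CAPM required = R_f + β·MRP = 0.92% + 0.689 × 5.11% = 4.44079%
α = realised − required = 3.7501% − 4.44079% = -0.69%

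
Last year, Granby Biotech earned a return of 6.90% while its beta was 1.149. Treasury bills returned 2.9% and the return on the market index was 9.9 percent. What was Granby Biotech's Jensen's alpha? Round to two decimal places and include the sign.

-4.04%

Market excess return = 9.9% − 2.9% = 7.00%
CAPM benchmark = R_f + β(R_m − R_f) = 2.9% + 1.149 × 7.0% = 10.9430%
α = actual − benchmark = 6.90% − 10.9430% = -4.04%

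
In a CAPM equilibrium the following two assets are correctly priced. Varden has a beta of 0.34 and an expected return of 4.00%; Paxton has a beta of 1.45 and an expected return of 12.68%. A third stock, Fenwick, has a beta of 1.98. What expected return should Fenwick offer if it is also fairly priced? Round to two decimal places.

MRP (SML slope) = (12.68% − 4.00%) / (1.45 − 0.34) = 8.68% / 1.11 = 7.8198%
R_f (intercept) = 4.00% − 0.34 × 7.8198% = 1.3413%
E(R_Fenwick) = R_f + β × MRP = 1.3413% + 1.98 × 7.8198% = 16.82%

16.82%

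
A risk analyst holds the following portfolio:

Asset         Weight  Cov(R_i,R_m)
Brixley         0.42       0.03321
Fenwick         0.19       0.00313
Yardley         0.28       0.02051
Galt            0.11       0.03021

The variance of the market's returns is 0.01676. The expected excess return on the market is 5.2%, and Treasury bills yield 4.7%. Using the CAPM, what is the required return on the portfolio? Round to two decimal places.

12.02%

β_Brixley = 0.03321 / 0.01676 = 1.9815
β_Fenwick = 0.00313 / 0.01676 = 0.1868
β_Yardley = 0.02051 / 0.01676 = 1.2237
β_Galt = 0.03021 / 0.01676 = 1.8025
β_P = Σ w_i β_i = 0.42×1.9815 + 0.19×0.1868 + 0.28×1.2237 + 0.11×1.8025 = 1.4086
E(R_P) = R_f + β_P × MRP = 4.7% + 1.4086 × 5.2% = 12.02%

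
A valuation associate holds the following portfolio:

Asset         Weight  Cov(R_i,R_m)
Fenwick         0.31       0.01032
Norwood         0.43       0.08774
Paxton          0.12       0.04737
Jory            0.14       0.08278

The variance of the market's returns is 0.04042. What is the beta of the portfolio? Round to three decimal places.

β_Fenwick = 0.01032 / 0.04042 = 0.2553
β_Norwood = 0.08774 / 0.04042 = 2.1707
β_Paxton = 0.04737 / 0.04042 = 1.1719
β_Jory = 0.08278 / 0.04042 = 2.0480
β_P = Σ w_i β_i = 0.31×0.2553 + 0.43×2.1707 + 0.12×1.1719 + 0.14×2.0480 = 1.4399

1.440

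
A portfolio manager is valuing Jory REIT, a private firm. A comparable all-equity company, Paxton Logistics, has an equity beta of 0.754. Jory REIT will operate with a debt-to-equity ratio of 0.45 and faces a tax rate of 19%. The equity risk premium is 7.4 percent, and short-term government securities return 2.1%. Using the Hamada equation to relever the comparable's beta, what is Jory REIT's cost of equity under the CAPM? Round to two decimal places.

9.71%

β_L = β_U × [1 + (1 − t)(D/E)] = 0.754 × [1 + (1 − 0.19) × 0.45]
    = 0.754 × [1 + 0.81 × 0.45] = 0.754 × 1.3645 = 1.0288
E(R) = R_f + β_L × MRP = 2.1% + 1.0288 × 7.4% = 9.71%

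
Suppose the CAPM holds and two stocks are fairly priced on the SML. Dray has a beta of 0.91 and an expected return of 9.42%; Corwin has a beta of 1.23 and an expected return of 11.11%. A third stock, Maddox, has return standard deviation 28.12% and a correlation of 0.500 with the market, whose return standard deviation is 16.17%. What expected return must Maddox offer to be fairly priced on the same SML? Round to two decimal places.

9.21%

MRP = (11.11% − 9.42%) / (1.23 − 0.91) = 5.2813%
R_f = 9.42% − 0.91 × 5.2813% = 4.6140%
β_Maddox = ρ·σ_i/σ_m = 0.500 × 28.12 / 16.17 = 0.8695
E(R_Maddox) = R_f + β × MRP = 4.6140% + 0.8695 × 5.2813% = 9.21%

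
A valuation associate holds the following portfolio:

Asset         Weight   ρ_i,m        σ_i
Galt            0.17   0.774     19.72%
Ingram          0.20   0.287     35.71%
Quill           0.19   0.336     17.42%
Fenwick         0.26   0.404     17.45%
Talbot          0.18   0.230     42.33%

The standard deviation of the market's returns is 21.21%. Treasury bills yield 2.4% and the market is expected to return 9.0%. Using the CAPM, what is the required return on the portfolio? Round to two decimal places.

β_Galt = 0.774 × 19.72% / 21.21% = 0.7196
β_Ingram = 0.287 × 35.71% / 21.21% = 0.4832
β_Quill = 0.336 × 17.42% / 21.21% = 0.2760
β_Fenwick = 0.404 × 17.45% / 21.21% = 0.3324
β_Talbot = 0.230 × 42.33% / 21.21% = 0.4590
β_P = Σ w_i β_i = 0.17×0.7196 + 0.20×0.4832 + 0.19×0.2760 + 0.26×0.3324 + 0.18×0.4590 = 0.4405
MRP = 9.0% − 2.4% = 6.60%
E(R_P) = R_f + β_P × MRP = 2.4% + 0.4405 × 6.6% = 5.31%

5.31%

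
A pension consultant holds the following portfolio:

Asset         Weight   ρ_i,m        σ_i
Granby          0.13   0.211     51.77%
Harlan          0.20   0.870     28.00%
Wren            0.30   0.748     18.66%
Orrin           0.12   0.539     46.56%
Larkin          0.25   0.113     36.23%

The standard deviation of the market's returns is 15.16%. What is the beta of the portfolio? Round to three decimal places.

0.957

β_Granby = 0.211 × 51.77% / 15.16% = 0.7205
β_Harlan = 0.870 × 28.00% / 15.16% = 1.6069
β_Wren = 0.748 × 18.66% / 15.16% = 0.9207
β_Orrin = 0.539 × 46.56% / 15.16% = 1.6554
β_Larkin = 0.113 × 36.23% / 15.16% = 0.2701
β_P = Σ w_i β_i = 0.13×0.7205 + 0.20×1.6069 + 0.30×0.9207 + 0.12×1.6554 + 0.25×0.2701 = 0.9574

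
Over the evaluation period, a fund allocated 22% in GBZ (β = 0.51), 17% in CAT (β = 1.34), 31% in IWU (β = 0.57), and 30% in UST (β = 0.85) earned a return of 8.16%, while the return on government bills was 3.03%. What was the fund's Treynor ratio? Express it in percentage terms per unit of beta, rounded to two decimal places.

6.65%

β_P = 0.22×0.51 + 0.17×1.34 + 0.31×0.57 + 0.30×0.85 = 0.7717
Treynor = (R_P − R_f) / β_P = (8.16% − 3.03%) / 0.7717 = 5.13% / 0.7717 = 6.65%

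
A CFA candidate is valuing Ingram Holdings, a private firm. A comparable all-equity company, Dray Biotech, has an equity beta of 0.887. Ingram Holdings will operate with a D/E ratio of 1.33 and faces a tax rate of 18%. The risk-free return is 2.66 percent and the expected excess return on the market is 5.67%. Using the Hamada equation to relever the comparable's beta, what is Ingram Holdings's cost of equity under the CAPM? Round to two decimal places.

β_L = β_U × [1 + (1 − t)(D/E)] = 0.887 × [1 + (1 − 0.18) × 1.33]
    = 0.887 × [1 + 0.82 × 1.33] = 0.887 × 2.0906 = 1.8544
E(R) = R_f + β_L × MRP = 2.66% + 1.8544 × 5.67% = 13.17%

13.17%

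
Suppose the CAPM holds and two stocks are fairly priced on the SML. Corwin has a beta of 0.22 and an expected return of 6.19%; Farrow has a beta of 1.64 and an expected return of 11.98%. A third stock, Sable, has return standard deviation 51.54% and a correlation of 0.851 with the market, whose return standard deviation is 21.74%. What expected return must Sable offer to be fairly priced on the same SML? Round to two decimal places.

13.52%

MRP = (11.98% − 6.19%) / (1.64 − 0.22) = 4.0775%
R_f = 6.19% − 0.22 × 4.0775% = 5.2930%
β_Sable = ρ·σ_i/σ_m = 0.851 × 51.54 / 21.74 = 2.0175
E(R_Sable) = R_f + β × MRP = 5.2930% + 2.0175 × 4.0775% = 13.52%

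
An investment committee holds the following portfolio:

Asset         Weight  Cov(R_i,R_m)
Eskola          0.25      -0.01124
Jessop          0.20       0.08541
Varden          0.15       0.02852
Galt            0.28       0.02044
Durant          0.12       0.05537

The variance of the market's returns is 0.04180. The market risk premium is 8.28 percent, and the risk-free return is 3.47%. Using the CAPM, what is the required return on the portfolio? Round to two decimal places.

9.59%

β_Eskola = -0.01124 / 0.04180 = -0.2689
β_Jessop = 0.08541 / 0.04180 = 2.0433
β_Varden = 0.02852 / 0.04180 = 0.6823
β_Galt = 0.02044 / 0.04180 = 0.4890
β_Durant = 0.05537 / 0.04180 = 1.3246
β_P = Σ w_i β_i = 0.25×-0.2689 + 0.20×2.0433 + 0.15×0.6823 + 0.28×0.4890 + 0.12×1.3246 = 0.7397
E(R_P) = R_f + β_P × MRP = 3.47% + 0.7397 × 8.28% = 9.59%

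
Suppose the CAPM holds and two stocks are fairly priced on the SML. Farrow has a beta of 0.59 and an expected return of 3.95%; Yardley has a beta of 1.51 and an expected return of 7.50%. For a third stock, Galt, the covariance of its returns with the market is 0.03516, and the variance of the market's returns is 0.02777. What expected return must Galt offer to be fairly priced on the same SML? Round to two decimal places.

MRP = (7.50% − 3.95%) / (1.51 − 0.59) = 3.8587%
R_f = 3.95% − 0.59 × 3.8587% = 1.6734%
β_Galt = Cov / Var(R_m) = 0.03516 / 0.02777 = 1.2661
E(R_Galt) = R_f + β × MRP = 1.6734% + 1.2661 × 3.8587% = 6.56%

6.56%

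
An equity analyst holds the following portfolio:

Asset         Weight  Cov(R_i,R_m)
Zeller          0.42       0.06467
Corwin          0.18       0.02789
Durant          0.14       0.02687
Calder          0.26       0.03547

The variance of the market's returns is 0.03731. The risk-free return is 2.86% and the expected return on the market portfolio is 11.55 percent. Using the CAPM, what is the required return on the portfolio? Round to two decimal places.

13.38%

β_Zeller = 0.06467 / 0.03731 = 1.7333
β_Corwin = 0.02789 / 0.03731 = 0.7475
β_Durant = 0.02687 / 0.03731 = 0.7202
β_Calder = 0.03547 / 0.03731 = 0.9507
β_P = Σ w_i β_i = 0.42×1.7333 + 0.18×0.7475 + 0.14×0.7202 + 0.26×0.9507 = 1.2105
MRP = 11.55% − 2.86% = 8.69%
E(R_P) = R_f + β_P × MRP = 2.86% + 1.2105 × 8.69% = 13.38%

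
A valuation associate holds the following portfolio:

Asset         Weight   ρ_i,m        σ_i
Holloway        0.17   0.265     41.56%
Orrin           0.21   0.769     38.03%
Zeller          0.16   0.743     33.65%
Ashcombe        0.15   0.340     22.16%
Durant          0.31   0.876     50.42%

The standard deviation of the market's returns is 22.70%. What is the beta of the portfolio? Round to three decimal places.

1.182

β_Holloway = 0.265 × 41.56% / 22.70% = 0.4852
β_Orrin = 0.769 × 38.03% / 22.70% = 1.2883
β_Zeller = 0.743 × 33.65% / 22.70% = 1.1014
β_Ashcombe = 0.340 × 22.16% / 22.70% = 0.3319
β_Durant = 0.876 × 50.42% / 22.70% = 1.9457
β_P = Σ w_i β_i = 0.17×0.4852 + 0.21×1.2883 + 0.16×1.1014 + 0.15×0.3319 + 0.31×1.9457 = 1.1822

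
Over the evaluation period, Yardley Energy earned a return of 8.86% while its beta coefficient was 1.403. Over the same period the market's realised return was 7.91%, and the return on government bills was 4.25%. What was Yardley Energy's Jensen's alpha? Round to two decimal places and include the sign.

-0.52%

Market excess return = 7.91% − 4.25% = 3.66%
CAPM benchmark = R_f + β(R_m − R_f) = 4.25% + 1.403 × 3.66% = 9.38498%
α = actual − benchmark = 8.86% − 9.38498% = -0.52%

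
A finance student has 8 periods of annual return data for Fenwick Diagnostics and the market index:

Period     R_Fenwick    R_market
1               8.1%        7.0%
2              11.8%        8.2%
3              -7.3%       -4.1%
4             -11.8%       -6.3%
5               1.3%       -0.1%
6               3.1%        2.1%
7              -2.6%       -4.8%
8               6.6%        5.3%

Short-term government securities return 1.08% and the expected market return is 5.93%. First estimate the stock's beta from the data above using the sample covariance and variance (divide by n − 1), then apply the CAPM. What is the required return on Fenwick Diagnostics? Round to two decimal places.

Mean R_i = (8.1 + 11.8 − 7.3 − 11.8 + 1.3 + 3.1 − 2.6 + 6.6) / 8 = 1.1500%
Mean R_m = (7.0 + 8.2 − 4.1 − 6.3 − 0.1 + 2.1 − 4.8 + 5.3) / 8 = 0.9125%
Σ(R_i − R̄_i)(R_m − R̄_m) = 303.1750  ⇒  Cov = 303.1750 / 7 = 43.3107
Σ(R_m − R̄_m)² = 221.6288  ⇒  Var(R_m) = 221.6288 / 7 = 31.6613
β = Cov / Var(R_m) = 43.3107 / 31.6613 = 1.3679
MRP = 5.93% − 1.08% = 4.85%
E(R) = R_f + β × MRP = 1.08% + 1.3679 × 4.85% = 7.71%

7.71%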